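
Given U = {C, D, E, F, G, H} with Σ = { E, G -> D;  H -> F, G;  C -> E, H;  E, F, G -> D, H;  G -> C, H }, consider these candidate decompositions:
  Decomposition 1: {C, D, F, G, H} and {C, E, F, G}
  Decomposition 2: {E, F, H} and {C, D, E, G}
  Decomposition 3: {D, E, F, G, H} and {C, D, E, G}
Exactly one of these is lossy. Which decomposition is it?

Decomposition 1: common = {C, F, G}, closure = {C, D, E, F, G, H} → lossless.
Decomposition 2: common = {E}, closure = {E} → lossy.
Decomposition 3: common = {D, E, G}, closure = {C, D, E, F, G, H} → lossless.

Decomposition 2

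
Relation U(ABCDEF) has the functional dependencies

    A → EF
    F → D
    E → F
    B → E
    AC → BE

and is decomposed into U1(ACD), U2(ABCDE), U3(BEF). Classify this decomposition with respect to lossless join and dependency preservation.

Lossless test (chase): Rows 1 and 2 agree on A; apply A→EF and equate their EF entries. Rows 1 and 3 agree on E; apply E→F and equate their F entries. Rows 1 and 2 agree on AC; apply AC→BE and equate their BE entries. Rows 1 and 3 agree on F; apply F→D and equate their D entries. Row 1 is now all distinguished symbols — the join is lossless.
Dependency preservation: the restricted closure of {F} across the fragments never reaches {D}, so F → D cannot be enforced without a join — not preserved.

lossless but not dependency-preserving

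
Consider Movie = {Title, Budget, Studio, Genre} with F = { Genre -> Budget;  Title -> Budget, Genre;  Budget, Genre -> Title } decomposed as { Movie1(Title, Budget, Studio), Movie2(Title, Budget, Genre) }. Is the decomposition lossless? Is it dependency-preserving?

lossless and dependency-preserving

Lossless test: (Title, Budget)⁺ = {Title, Budget, Genre}, which contains all of one fragment — lossless.
Dependency preservation: every FD's attributes lie within a single fragment, so each can be enforced locally — preserved.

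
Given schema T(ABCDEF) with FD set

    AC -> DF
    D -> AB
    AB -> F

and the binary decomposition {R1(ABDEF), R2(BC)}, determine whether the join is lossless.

No

Common attributes: R1 ∩ R2 = {B}.
No dependency enlarges {B}, so (B)⁺ = {B}.
The closure contains neither all of R1 = {ABDEF} nor all of R2 = {BC}, so the common attributes are not a superkey of either fragment. The join is lossy.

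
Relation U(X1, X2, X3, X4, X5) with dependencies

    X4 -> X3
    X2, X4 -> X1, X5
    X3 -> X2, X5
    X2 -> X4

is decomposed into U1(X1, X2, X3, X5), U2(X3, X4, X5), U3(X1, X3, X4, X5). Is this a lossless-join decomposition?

Yes

Chase test. Columns are X1, X2, X3, X4, X5; row i has aⱼ where attribute j ∈ Ui, else bᵢⱼ.
Initial tableau (one row per fragment):
  row 1: a1 a2 a3 b14 a5
  row 2: b21 b22 a3 a4 a5
  row 3: a1 b32 a3 a4 a5
Rows 1 and 2 agree on X3; apply X3→X2, X5 and equate their X2, X5 entries.
Rows 1 and 3 agree on X3; apply X3→X2, X5 and equate their X2, X5 entries.
Rows 1 and 2 agree on X2; apply X2→X4 and equate their X4 entries.
Rows 1 and 2 agree on X2, X4; apply X2, X4→X1, X5 and equate their X1, X5 entries.
Row 1 is now all distinguished symbols — the join is lossless.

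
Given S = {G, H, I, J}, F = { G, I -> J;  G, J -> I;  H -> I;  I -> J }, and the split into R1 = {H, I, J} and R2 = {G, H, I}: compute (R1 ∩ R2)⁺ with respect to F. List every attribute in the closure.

R1 ∩ R2 = {H, I}.
I → J applies, adding J
Closure: {H, I, J}.

H, I, J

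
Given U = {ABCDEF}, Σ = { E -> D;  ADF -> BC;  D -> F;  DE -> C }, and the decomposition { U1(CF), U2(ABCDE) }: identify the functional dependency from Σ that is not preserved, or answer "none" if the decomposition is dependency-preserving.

Check D → F: no single fragment contains all of {DF}, and the restricted closure of {D} across the fragments never reaches {F}.
E → D is preserved.
ADF → BC is preserved.
DE → C is preserved.

D -> F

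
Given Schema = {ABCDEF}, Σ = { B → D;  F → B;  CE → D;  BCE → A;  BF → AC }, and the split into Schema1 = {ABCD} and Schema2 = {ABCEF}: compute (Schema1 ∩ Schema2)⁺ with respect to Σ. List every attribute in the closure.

Schema1 ∩ Schema2 = {ABC}.
B → D applies, adding D
Closure: {ABCD}.

ABCD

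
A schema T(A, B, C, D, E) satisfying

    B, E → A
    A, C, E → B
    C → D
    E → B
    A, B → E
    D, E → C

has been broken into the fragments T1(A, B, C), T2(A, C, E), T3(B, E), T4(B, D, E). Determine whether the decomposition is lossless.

Chase test. Columns are A, B, C, D, E; row i has aⱼ where attribute j ∈ Ti, else bᵢⱼ.
Initial tableau (one row per fragment):
  row 1: a1 a2 a3 b14 b15
  row 2: a1 b22 a3 b24 a5
  row 3: b31 a2 b33 b34 a5
  row 4: b41 a2 b43 a4 a5
Rows 3 and 4 agree on B, E; apply B, E→A and equate their A entries.
Rows 1 and 2 agree on C; apply C→D and equate their D entries.
Rows 2 and 3 agree on E; apply E→B and equate their B entries.
Rows 1 and 2 agree on A, B; apply A, B→E and equate their E entries.
Rows 1 and 3 agree on B, E; apply B, E→A and equate their A entries.
No row becomes fully distinguished — the join is lossy.

No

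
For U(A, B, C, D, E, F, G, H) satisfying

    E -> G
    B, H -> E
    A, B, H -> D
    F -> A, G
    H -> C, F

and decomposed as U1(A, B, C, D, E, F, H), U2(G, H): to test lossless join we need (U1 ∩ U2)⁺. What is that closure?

A, C, F, G, H

U1 ∩ U2 = {H}.
H → C, F applies, adding C, F
F → A, G applies, adding A, G
Closure: {A, C, F, G, H}.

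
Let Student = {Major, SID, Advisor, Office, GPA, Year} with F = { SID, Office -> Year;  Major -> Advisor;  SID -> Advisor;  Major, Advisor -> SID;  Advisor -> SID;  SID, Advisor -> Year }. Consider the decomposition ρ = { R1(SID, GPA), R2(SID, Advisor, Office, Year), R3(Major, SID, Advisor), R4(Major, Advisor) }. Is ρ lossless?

No

Chase test. Columns are Major, SID, Advisor, Office, GPA, Year; row i has aⱼ where attribute j ∈ Ri, else bᵢⱼ.
Initial tableau (one row per fragment):
  row 1: b11 a2 b13 b14 a5 b16
  row 2: b21 a2 a3 a4 b25 a6
  row 3: a1 a2 a3 b34 b35 b36
  row 4: a1 b42 a3 b44 b45 b46
Rows 1 and 2 agree on SID; apply SID→Advisor and equate their Advisor entries.
Rows 3 and 4 agree on Major, Advisor; apply Major, Advisor→SID and equate their SID entries.
Rows 1 and 2 agree on SID, Advisor; apply SID, Advisor→Year and equate their Year entries.
Rows 1 and 3 agree on SID, Advisor; apply SID, Advisor→Year and equate their Year entries.
Rows 1 and 4 agree on SID, Advisor; apply SID, Advisor→Year and equate their Year entries.
No row becomes fully distinguished — the join is lossy.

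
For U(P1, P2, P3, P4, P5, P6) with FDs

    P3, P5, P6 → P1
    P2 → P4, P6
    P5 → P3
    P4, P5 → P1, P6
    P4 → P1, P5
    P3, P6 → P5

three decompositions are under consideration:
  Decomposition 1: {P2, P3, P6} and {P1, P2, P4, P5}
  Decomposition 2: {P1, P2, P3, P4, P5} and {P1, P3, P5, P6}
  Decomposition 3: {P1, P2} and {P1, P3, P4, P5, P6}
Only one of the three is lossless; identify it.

Decomposition 1

Decomposition 1: common = {P2}, closure = {P1, P2, P3, P4, P5, P6} → lossless.
Decomposition 2: common = {P1, P3, P5}, closure = {P1, P3, P5} → lossy.
Decomposition 3: common = {P1}, closure = {P1} → lossy.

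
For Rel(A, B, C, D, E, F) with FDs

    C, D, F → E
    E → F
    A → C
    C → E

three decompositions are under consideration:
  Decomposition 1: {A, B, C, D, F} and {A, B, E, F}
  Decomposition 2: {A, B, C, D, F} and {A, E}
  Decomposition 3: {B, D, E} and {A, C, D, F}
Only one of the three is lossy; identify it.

Decomposition 3

Decomposition 1: common = {A, B, F}, closure = {A, B, C, E, F} → lossless.
Decomposition 2: common = {A}, closure = {A, C, E, F} → lossless.
Decomposition 3: common = {D}, closure = {D} → lossy.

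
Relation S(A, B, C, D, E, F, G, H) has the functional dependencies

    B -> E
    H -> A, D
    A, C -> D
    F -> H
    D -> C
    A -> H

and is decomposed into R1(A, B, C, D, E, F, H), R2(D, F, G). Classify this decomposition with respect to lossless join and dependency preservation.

Lossless test: (D, F)⁺ = {A, C, D, F, H}, which is a superkey of neither fragment — lossy.
Dependency preservation: every FD's attributes lie within a single fragment, so each can be enforced locally — preserved.

lossy but dependency-preserving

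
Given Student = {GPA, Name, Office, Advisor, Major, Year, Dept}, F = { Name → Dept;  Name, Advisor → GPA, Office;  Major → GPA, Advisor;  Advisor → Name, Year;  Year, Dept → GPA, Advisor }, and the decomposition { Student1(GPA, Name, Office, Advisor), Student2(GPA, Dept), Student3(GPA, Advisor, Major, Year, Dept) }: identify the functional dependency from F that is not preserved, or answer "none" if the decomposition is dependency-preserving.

Check Name → Dept: no single fragment contains all of {Name, Dept}, and the restricted closure of {Name} across the fragments never reaches {Dept}.
Name, Advisor → GPA, Office is preserved.
Major → GPA, Advisor is preserved.
Advisor → Name, Year is preserved.
Year, Dept → GPA, Advisor is preserved.

Name → Dept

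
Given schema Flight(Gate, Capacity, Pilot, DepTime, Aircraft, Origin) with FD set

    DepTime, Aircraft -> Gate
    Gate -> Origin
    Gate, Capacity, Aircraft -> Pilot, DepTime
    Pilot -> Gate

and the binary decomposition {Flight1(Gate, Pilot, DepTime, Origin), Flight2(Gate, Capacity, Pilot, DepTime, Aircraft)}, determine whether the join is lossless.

Common attributes: Flight1 ∩ Flight2 = {Gate, Pilot, DepTime}.
Closure of {Gate, Pilot, DepTime}: Gate → Origin applies, adding Origin. So (Gate, Pilot, DepTime)⁺ = {Gate, Pilot, DepTime, Origin}.
This closure contains every attribute of Flight1, so Flight1 ∩ Flight2 → Flight1. The join is lossless.

Yes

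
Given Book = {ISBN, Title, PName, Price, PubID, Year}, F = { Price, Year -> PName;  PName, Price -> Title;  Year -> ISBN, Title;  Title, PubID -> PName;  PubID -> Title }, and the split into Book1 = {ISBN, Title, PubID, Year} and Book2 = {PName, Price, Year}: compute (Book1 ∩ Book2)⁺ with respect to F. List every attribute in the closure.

Book1 ∩ Book2 = {Year}.
Year → ISBN, Title applies, adding ISBN, Title
Closure: {ISBN, Title, Year}.

ISBN, Title, Year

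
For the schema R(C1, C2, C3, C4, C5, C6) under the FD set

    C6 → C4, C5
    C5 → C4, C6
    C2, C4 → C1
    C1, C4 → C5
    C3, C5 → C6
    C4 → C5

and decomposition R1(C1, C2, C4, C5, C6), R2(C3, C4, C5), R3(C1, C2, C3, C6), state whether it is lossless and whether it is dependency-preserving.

lossless and dependency-preserving

Lossless test (chase): Rows 1 and 3 agree on C6; apply C6→C4, C5 and equate their C4, C5 entries. Rows 1 and 2 agree on C5; apply C5→C4, C6 and equate their C4, C6 entries. Row 3 is now all distinguished symbols — the join is lossless.
Dependency preservation: C3, C5 → C6 is not contained in any single fragment, but the restricted closure of its left-hand side across the fragments still reaches the right-hand side; the remaining FDs each lie inside some fragment. All dependencies are preserved.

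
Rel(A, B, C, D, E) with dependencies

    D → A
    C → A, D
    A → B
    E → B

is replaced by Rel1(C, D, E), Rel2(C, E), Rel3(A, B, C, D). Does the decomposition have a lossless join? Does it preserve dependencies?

Lossless test (chase): Rows 1 and 3 agree on D; apply D→A and equate their A entries. Rows 1 and 2 agree on C; apply C→A, D and equate their A, D entries. Rows 1 and 2 agree on A; apply A→B and equate their B entries. Rows 1 and 3 agree on A; apply A→B and equate their B entries. Row 1 is now all distinguished symbols — the join is lossless.
Dependency preservation: the restricted closure of {E} across the fragments never reaches {B}, so E → B cannot be enforced without a join — not preserved.

lossless but not dependency-preserving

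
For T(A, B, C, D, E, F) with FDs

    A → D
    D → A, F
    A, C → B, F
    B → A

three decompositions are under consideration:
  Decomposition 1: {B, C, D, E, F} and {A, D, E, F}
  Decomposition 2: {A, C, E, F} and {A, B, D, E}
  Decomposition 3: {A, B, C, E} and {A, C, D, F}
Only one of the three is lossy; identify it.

Decomposition 2

Decomposition 1: common = {D, E, F}, closure = {A, D, E, F} → lossless.
Decomposition 2: common = {A, E}, closure = {A, D, E, F} → lossy.
Decomposition 3: common = {A, C}, closure = {A, B, C, D, F} → lossless.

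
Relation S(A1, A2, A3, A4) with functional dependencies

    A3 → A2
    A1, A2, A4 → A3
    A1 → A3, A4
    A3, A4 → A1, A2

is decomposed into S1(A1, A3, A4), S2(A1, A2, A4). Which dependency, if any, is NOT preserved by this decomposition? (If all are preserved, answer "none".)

A3 → A2

Check A3 → A2: no single fragment contains all of {A2, A3}, and the restricted closure of {A3} across the fragments never reaches {A2}.
A1, A2, A4 → A3 is preserved.
A1 → A3, A4 is preserved.
A3, A4 → A1, A2 is preserved.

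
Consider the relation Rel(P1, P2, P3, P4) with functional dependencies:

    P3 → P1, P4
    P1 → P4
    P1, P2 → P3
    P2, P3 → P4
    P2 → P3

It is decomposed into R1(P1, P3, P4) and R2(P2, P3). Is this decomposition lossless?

Yes

Common attributes: R1 ∩ R2 = {P3}.
Closure of {P3}: P3 → P1, P4 applies, adding P1, P4. So (P3)⁺ = {P1, P3, P4}.
This closure contains every attribute of R1, so R1 ∩ R2 → R1. The join is lossless.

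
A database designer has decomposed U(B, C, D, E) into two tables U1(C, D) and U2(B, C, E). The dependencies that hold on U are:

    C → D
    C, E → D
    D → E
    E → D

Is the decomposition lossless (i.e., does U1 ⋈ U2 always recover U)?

Common attributes: U1 ∩ U2 = {C}.
Closure of {C}: C → D applies, adding D; D → E applies, adding E. So (C)⁺ = {C, D, E}.
This closure contains every attribute of U1, so U1 ∩ U2 → U1. The join is lossless.

Yes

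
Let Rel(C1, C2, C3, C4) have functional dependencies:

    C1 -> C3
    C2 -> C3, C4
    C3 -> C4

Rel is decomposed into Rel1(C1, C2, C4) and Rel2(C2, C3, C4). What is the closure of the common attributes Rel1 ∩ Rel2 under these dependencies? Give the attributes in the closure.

Rel1 ∩ Rel2 = {C2, C4}.
C2 → C3, C4 applies, adding C3
Closure: {C2, C3, C4}.

C2, C3, C4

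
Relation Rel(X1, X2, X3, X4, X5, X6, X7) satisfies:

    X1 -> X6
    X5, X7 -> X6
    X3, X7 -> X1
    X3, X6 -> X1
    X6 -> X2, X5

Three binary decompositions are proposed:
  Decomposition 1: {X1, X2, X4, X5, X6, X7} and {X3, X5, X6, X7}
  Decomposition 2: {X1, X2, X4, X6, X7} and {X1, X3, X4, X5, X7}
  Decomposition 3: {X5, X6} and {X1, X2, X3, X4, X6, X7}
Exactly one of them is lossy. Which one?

Decomposition 1: common = {X5, X6, X7}, closure = {X2, X5, X6, X7} → lossy.
Decomposition 2: common = {X1, X4, X7}, closure = {X1, X2, X4, X5, X6, X7} → lossless.
Decomposition 3: common = {X6}, closure = {X2, X5, X6} → lossless.

Decomposition 1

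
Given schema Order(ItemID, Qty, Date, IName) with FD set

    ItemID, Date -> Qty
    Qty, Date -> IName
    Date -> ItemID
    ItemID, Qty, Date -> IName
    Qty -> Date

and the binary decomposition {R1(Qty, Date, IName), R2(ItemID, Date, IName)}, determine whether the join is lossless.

Yes

Common attributes: R1 ∩ R2 = {Date, IName}.
Closure of {Date, IName}: Date → ItemID applies, adding ItemID; ItemID, Date → Qty applies, adding Qty. So (Date, IName)⁺ = {ItemID, Qty, Date, IName}.
This closure contains every attribute of R1, so R1 ∩ R2 → R1. The join is lossless.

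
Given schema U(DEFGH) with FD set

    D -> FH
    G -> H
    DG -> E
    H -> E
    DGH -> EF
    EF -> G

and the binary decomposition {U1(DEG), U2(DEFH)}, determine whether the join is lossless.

Common attributes: U1 ∩ U2 = {DE}.
Closure of {DE}: D → FH applies, adding FH; EF → G applies, adding G. So (DE)⁺ = {DEFGH}.
This closure contains every attribute of U1, so U1 ∩ U2 → U1. The join is lossless.

Yes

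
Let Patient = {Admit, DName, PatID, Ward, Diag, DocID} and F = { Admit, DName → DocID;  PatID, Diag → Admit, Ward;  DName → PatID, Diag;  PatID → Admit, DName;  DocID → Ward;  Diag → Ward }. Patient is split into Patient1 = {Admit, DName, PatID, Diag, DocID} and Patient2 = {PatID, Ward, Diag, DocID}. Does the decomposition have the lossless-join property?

Yes

Common attributes: Patient1 ∩ Patient2 = {PatID, Diag, DocID}.
Closure of {PatID, Diag, DocID}: PatID, Diag → Admit, Ward applies, adding Admit, Ward; PatID → Admit, DName applies, adding DName. So (PatID, Diag, DocID)⁺ = {Admit, DName, PatID, Ward, Diag, DocID}.
This closure contains every attribute of Patient1, so Patient1 ∩ Patient2 → Patient1. The join is lossless.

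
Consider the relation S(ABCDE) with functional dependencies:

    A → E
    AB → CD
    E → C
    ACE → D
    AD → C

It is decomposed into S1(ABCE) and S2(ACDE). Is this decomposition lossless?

Common attributes: S1 ∩ S2 = {ACE}.
Closure of {ACE}: ACE → D applies, adding D. So (ACE)⁺ = {ACDE}.
This closure contains every attribute of S2, so S1 ∩ S2 → S2. The join is lossless.

Yes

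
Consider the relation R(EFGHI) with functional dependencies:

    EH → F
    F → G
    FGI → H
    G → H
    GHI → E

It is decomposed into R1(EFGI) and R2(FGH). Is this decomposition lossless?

Common attributes: R1 ∩ R2 = {FG}.
Closure of {FG}: G → H applies, adding H. So (FG)⁺ = {FGH}.
This closure contains every attribute of R2, so R1 ∩ R2 → R2. The join is lossless.

Yes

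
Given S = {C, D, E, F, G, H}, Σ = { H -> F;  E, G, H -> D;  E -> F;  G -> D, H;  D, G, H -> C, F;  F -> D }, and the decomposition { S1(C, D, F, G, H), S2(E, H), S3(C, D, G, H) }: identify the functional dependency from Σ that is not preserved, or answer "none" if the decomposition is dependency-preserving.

Check E → F: no single fragment contains all of {E, F}, and the restricted closure of {E} across the fragments never reaches {F}.
H → F is preserved.
E, G, H → D is preserved.
G → D, H is preserved.
D, G, H → C, F is preserved.
F → D is preserved.

E -> F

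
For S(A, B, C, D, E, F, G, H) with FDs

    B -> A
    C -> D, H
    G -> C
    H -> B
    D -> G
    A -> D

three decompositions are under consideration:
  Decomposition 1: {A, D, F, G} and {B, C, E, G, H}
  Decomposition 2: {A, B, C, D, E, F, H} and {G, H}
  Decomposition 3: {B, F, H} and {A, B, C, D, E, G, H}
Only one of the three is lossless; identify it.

Decomposition 1: common = {G}, closure = {A, B, C, D, G, H} → lossy.
Decomposition 2: common = {H}, closure = {A, B, C, D, G, H} → lossless.
Decomposition 3: common = {B, H}, closure = {A, B, C, D, G, H} → lossy.

Decomposition 2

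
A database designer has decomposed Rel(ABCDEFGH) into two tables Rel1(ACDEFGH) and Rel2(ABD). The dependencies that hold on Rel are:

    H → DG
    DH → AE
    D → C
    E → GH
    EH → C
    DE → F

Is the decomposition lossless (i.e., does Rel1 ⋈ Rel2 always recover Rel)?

No

Common attributes: Rel1 ∩ Rel2 = {AD}.
Closure of {AD}: D → C applies, adding C. So (AD)⁺ = {ACD}.
The closure contains neither all of Rel1 = {ACDEFGH} nor all of Rel2 = {ABD}, so the common attributes are not a superkey of either fragment. The join is lossy.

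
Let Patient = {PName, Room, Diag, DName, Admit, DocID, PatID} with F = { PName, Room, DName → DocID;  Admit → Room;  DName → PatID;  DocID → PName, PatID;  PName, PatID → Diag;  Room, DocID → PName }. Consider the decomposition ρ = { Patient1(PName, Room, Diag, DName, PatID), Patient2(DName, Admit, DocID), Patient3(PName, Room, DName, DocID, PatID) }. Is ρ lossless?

No

Chase test. Columns are PName, Room, Diag, DName, Admit, DocID, PatID; row i has aⱼ where attribute j ∈ Patienti, else bᵢⱼ.
Initial tableau (one row per fragment):
  row 1: a1 a2 a3 a4 b15 b16 a7
  row 2: b21 b22 b23 a4 a5 a6 b27
  row 3: a1 a2 b33 a4 b35 a6 a7
Rows 1 and 3 agree on PName, Room, DName; apply PName, Room, DName→DocID and equate their DocID entries.
Rows 1 and 2 agree on DName; apply DName→PatID and equate their PatID entries.
Rows 1 and 2 agree on DocID; apply DocID→PName, PatID and equate their PName, PatID entries.
Rows 1 and 2 agree on PName, PatID; apply PName, PatID→Diag and equate their Diag entries.
Rows 1 and 3 agree on PName, PatID; apply PName, PatID→Diag and equate their Diag entries.
No row becomes fully distinguished — the join is lossy.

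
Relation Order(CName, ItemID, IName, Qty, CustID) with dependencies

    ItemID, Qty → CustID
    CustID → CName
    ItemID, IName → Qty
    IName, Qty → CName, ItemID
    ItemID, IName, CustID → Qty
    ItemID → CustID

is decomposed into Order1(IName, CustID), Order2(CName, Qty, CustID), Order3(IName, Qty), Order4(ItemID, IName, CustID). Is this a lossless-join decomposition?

Chase test. Columns are CName, ItemID, IName, Qty, CustID; row i has aⱼ where attribute j ∈ Orderi, else bᵢⱼ.
Initial tableau (one row per fragment):
  row 1: b11 b12 a3 b14 a5
  row 2: a1 b22 b23 a4 a5
  row 3: b31 b32 a3 a4 b35
  row 4: b41 a2 a3 b44 a5
Rows 1 and 2 agree on CustID; apply CustID→CName and equate their CName entries.
Rows 1 and 4 agree on CustID; apply CustID→CName and equate their CName entries.
No row becomes fully distinguished — the join is lossy.

No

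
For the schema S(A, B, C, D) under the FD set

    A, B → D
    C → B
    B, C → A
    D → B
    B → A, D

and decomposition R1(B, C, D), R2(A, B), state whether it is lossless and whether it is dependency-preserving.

Lossless test: (B)⁺ = {A, B, D}, which contains all of one fragment — lossless.
Dependency preservation: A, B → D; B, C → A; B → A, D are not contained in any single fragment, but the restricted closure of each left-hand side across the fragments still reaches the right-hand side; the remaining FDs each lie inside some fragment. All dependencies are preserved.

lossless and dependency-preserving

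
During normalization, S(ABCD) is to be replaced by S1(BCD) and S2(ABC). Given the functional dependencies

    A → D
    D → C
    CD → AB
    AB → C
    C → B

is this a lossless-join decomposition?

No

Common attributes: S1 ∩ S2 = {BC}.
No dependency enlarges {BC}, so (BC)⁺ = {BC}.
The closure contains neither all of S1 = {BCD} nor all of S2 = {ABC}, so the common attributes are not a superkey of either fragment. The join is lossy.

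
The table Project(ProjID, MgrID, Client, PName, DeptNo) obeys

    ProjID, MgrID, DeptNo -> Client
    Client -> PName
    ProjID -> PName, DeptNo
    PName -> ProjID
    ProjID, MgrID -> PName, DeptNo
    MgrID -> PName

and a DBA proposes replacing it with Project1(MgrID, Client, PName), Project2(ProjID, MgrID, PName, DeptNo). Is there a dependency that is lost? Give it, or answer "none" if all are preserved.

none

ProjID, MgrID, DeptNo → Client: restricted closure across fragments reaches Client.
Client → PName lies within Project1.
ProjID → PName, DeptNo lies within Project2.
PName → ProjID lies within Project2.
ProjID, MgrID → PName, DeptNo lies within Project2.
MgrID → PName lies within Project1.
Every dependency is enforceable on the fragments, so the decomposition is dependency-preserving.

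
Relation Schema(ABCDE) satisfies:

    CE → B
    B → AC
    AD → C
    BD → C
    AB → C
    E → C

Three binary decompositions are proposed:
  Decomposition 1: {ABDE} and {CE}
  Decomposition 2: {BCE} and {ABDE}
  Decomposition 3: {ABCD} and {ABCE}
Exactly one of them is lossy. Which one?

Decomposition 3

Decomposition 1: common = {E}, closure = {ABCE} → lossless.
Decomposition 2: common = {BE}, closure = {ABCE} → lossless.
Decomposition 3: common = {ABC}, closure = {ABC} → lossy.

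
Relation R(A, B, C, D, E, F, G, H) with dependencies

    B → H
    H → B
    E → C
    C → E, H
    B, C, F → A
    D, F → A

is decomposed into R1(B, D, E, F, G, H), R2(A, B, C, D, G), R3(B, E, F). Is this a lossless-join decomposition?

No

Chase test. Columns are A, B, C, D, E, F, G, H; row i has aⱼ where attribute j ∈ Ri, else bᵢⱼ.
Initial tableau (one row per fragment):
  row 1: b11 a2 b13 a4 a5 a6 a7 a8
  row 2: a1 a2 a3 a4 b25 b26 a7 b28
  row 3: b31 a2 b33 b34 a5 a6 b37 b38
Rows 1 and 2 agree on B; apply B→H and equate their H entries.
Rows 1 and 3 agree on B; apply B→H and equate their H entries.
Rows 1 and 3 agree on E; apply E→C and equate their C entries.
Rows 1 and 3 agree on B, C, F; apply B, C, F→A and equate their A entries.
No row becomes fully distinguished — the join is lossy.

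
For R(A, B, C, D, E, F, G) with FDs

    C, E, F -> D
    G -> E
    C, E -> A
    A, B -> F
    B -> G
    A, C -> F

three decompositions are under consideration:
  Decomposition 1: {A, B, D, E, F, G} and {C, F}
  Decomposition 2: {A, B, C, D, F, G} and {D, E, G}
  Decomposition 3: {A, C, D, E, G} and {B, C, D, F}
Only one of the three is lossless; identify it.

Decomposition 2

Decomposition 1: common = {F}, closure = {F} → lossy.
Decomposition 2: common = {D, G}, closure = {D, E, G} → lossless.
Decomposition 3: common = {C, D}, closure = {C, D} → lossy.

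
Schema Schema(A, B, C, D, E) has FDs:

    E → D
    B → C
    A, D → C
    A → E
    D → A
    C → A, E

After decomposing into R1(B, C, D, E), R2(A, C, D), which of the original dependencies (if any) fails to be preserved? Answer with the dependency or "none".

none

E → D lies within R1.
B → C lies within R1.
A, D → C lies within R2.
A → E: restricted closure across fragments reaches E.
D → A lies within R2.
C → A, E: restricted closure across fragments reaches A, E.
Every dependency is enforceable on the fragments, so the decomposition is dependency-preserving.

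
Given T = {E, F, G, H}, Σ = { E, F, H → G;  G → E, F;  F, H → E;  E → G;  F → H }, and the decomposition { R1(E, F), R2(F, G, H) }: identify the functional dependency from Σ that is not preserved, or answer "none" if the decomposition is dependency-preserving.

none

E, F, H → G: restricted closure across fragments reaches G.
G → E, F: restricted closure across fragments reaches E, F.
F, H → E: restricted closure across fragments reaches E.
E → G: restricted closure across fragments reaches G.
F → H lies within R2.
Every dependency is enforceable on the fragments, so the decomposition is dependency-preserving.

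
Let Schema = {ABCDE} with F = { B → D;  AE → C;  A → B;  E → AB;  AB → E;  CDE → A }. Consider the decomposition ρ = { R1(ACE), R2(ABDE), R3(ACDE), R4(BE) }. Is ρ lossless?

Yes

Chase test. Columns are ABCDE; row i has aⱼ where attribute j ∈ Ri, else bᵢⱼ.
Initial tableau (one row per fragment):
  row 1: a1 b12 a3 b14 a5
  row 2: a1 a2 b23 a4 a5
  row 3: a1 b32 a3 a4 a5
  row 4: b41 a2 b43 b44 a5
Rows 2 and 4 agree on B; apply B→D and equate their D entries.
Rows 1 and 2 agree on AE; apply AE→C and equate their C entries.
Rows 1 and 2 agree on A; apply A→B and equate their B entries.
Rows 1 and 3 agree on A; apply A→B and equate their B entries.
Rows 1 and 4 agree on E; apply E→AB and equate their AB entries.
Rows 1 and 2 agree on B; apply B→D and equate their D entries.
Rows 1 and 4 agree on AE; apply AE→C and equate their C entries.
Row 1 is now all distinguished symbols — the join is lossless.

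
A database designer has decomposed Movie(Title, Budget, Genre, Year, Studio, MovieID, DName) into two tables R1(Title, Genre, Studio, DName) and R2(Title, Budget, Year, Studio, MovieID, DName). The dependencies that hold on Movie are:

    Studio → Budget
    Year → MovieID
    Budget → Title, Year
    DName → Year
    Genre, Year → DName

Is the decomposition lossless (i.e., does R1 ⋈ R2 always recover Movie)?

Common attributes: R1 ∩ R2 = {Title, Studio, DName}.
Closure of {Title, Studio, DName}: Studio → Budget applies, adding Budget; Budget → Title, Year applies, adding Year; Year → MovieID applies, adding MovieID. So (Title, Studio, DName)⁺ = {Title, Budget, Year, Studio, MovieID, DName}.
This closure contains every attribute of R2, so R1 ∩ R2 → R2. The join is lossless.

Yes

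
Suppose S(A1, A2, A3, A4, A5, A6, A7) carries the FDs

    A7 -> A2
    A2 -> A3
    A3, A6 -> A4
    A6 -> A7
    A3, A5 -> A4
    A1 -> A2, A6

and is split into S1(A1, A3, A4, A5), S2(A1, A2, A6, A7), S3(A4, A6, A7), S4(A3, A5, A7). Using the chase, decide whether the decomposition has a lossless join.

Chase test. Columns are A1, A2, A3, A4, A5, A6, A7; row i has aⱼ where attribute j ∈ Si, else bᵢⱼ.
Initial tableau (one row per fragment):
  row 1: a1 b12 a3 a4 a5 b16 b17
  row 2: a1 a2 b23 b24 b25 a6 a7
  row 3: b31 b32 b33 a4 b35 a6 a7
  row 4: b41 b42 a3 b44 a5 b46 a7
Rows 2 and 3 agree on A7; apply A7→A2 and equate their A2 entries.
Rows 2 and 4 agree on A7; apply A7→A2 and equate their A2 entries.
Rows 2 and 3 agree on A2; apply A2→A3 and equate their A3 entries.
Rows 2 and 4 agree on A2; apply A2→A3 and equate their A3 entries.
Rows 2 and 3 agree on A3, A6; apply A3, A6→A4 and equate their A4 entries.
Rows 1 and 4 agree on A3, A5; apply A3, A5→A4 and equate their A4 entries.
Rows 1 and 2 agree on A1; apply A1→A2, A6 and equate their A2, A6 entries.
Rows 1 and 2 agree on A6; apply A6→A7 and equate their A7 entries.
Row 1 is now all distinguished symbols — the join is lossless.

Yes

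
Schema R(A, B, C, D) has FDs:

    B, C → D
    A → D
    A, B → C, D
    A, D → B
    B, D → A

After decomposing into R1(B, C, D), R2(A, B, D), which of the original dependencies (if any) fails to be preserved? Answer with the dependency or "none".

none

B, C → D lies within R1.
A → D lies within R2.
A, B → C, D: restricted closure across fragments reaches C, D.
A, D → B lies within R2.
B, D → A lies within R2.
Every dependency is enforceable on the fragments, so the decomposition is dependency-preserving.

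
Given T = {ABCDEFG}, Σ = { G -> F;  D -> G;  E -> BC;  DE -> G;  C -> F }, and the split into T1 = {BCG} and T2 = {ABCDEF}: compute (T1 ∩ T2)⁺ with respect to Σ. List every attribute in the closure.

T1 ∩ T2 = {BC}.
C → F applies, adding F
Closure: {BCF}.

BCF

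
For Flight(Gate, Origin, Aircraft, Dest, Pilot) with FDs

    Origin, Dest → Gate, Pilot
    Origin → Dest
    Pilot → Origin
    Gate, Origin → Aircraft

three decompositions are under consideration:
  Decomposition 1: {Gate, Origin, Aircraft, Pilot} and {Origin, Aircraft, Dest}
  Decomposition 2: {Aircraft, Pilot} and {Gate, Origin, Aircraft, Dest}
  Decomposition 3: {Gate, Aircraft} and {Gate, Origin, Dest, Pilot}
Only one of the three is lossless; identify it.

Decomposition 1

Decomposition 1: common = {Origin, Aircraft}, closure = {Gate, Origin, Aircraft, Dest, Pilot} → lossless.
Decomposition 2: common = {Aircraft}, closure = {Aircraft} → lossy.
Decomposition 3: common = {Gate}, closure = {Gate} → lossy.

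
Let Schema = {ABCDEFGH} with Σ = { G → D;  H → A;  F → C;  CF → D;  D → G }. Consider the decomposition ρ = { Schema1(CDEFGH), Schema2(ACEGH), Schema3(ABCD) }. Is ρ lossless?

Chase test. Columns are ABCDEFGH; row i has aⱼ where attribute j ∈ Schemai, else bᵢⱼ.
Initial tableau (one row per fragment):
  row 1: b11 b12 a3 a4 a5 a6 a7 a8
  row 2: a1 b22 a3 b24 a5 b26 a7 a8
  row 3: a1 a2 a3 a4 b35 b36 b37 b38
Rows 1 and 2 agree on G; apply G→D and equate their D entries.
Rows 1 and 2 agree on H; apply H→A and equate their A entries.
Rows 1 and 3 agree on D; apply D→G and equate their G entries.
No row becomes fully distinguished — the join is lossy.

No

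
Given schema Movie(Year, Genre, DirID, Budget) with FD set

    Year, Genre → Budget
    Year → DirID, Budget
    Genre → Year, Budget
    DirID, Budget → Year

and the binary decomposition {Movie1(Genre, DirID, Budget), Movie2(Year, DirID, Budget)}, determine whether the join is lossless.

Yes

Common attributes: Movie1 ∩ Movie2 = {DirID, Budget}.
Closure of {DirID, Budget}: DirID, Budget → Year applies, adding Year. So (DirID, Budget)⁺ = {Year, DirID, Budget}.
This closure contains every attribute of Movie2, so Movie1 ∩ Movie2 → Movie2. The join is lossless.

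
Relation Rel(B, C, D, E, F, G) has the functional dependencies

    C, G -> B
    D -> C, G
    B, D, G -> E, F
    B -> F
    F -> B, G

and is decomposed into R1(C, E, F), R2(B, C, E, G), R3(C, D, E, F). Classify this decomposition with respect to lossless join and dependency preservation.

lossy and not dependency-preserving

Lossless test (chase): Rows 1 and 3 agree on F; apply F→B, G and equate their B, G entries. No row becomes fully distinguished — the join is lossy.
Dependency preservation: the restricted closure of {D} across the fragments never reaches {C, G}, so D → C, G cannot be enforced without a join — not preserved.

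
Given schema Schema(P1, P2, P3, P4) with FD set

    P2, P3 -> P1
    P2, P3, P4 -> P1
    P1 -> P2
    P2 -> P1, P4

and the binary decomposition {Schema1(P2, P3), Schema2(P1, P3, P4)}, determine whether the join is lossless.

No

Common attributes: Schema1 ∩ Schema2 = {P3}.
No dependency enlarges {P3}, so (P3)⁺ = {P3}.
The closure contains neither all of Schema1 = {P2, P3} nor all of Schema2 = {P1, P3, P4}, so the common attributes are not a superkey of either fragment. The join is lossy.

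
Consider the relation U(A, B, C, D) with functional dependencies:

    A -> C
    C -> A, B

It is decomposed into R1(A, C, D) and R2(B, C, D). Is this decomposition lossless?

Common attributes: R1 ∩ R2 = {C, D}.
Closure of {C, D}: C → A, B applies, adding A, B. So (C, D)⁺ = {A, B, C, D}.
This closure contains every attribute of R1, so R1 ∩ R2 → R1. The join is lossless.

Yes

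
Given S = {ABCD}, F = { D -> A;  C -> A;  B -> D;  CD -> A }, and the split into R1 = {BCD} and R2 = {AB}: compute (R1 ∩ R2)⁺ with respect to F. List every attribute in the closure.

ABD

R1 ∩ R2 = {B}.
B → D applies, adding D
D → A applies, adding A
Closure: {ABD}.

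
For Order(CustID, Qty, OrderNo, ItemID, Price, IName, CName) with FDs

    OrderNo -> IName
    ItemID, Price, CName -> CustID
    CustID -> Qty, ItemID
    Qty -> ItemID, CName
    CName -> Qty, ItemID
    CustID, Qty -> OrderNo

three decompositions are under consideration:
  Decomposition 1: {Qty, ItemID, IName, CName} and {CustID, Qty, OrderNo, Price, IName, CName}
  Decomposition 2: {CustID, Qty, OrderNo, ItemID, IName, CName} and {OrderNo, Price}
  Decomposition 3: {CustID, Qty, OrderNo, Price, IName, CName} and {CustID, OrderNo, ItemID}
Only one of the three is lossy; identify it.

Decomposition 2

Decomposition 1: common = {Qty, IName, CName}, closure = {Qty, ItemID, IName, CName} → lossless.
Decomposition 2: common = {OrderNo}, closure = {OrderNo, IName} → lossy.
Decomposition 3: common = {CustID, OrderNo}, closure = {CustID, Qty, OrderNo, ItemID, IName, CName} → lossless.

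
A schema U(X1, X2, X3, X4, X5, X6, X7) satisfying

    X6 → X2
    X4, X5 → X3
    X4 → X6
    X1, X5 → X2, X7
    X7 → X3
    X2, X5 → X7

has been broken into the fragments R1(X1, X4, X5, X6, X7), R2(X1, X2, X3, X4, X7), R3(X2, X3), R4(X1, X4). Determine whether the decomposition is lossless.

Yes

Chase test. Columns are X1, X2, X3, X4, X5, X6, X7; row i has aⱼ where attribute j ∈ Ri, else bᵢⱼ.
Initial tableau (one row per fragment):
  row 1: a1 b12 b13 a4 a5 a6 a7
  row 2: a1 a2 a3 a4 b25 b26 a7
  row 3: b31 a2 a3 b34 b35 b36 b37
  row 4: a1 b42 b43 a4 b45 b46 b47
Rows 1 and 2 agree on X4; apply X4→X6 and equate their X6 entries.
Rows 1 and 4 agree on X4; apply X4→X6 and equate their X6 entries.
Rows 1 and 2 agree on X7; apply X7→X3 and equate their X3 entries.
Rows 1 and 2 agree on X6; apply X6→X2 and equate their X2 entries.
Rows 1 and 4 agree on X6; apply X6→X2 and equate their X2 entries.
Row 1 is now all distinguished symbols — the join is lossless.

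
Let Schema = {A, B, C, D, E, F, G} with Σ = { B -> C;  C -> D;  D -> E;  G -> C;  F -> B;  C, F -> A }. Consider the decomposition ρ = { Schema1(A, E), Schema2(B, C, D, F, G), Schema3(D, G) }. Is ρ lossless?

No

Chase test. Columns are A, B, C, D, E, F, G; row i has aⱼ where attribute j ∈ Schemai, else bᵢⱼ.
Initial tableau (one row per fragment):
  row 1: a1 b12 b13 b14 a5 b16 b17
  row 2: b21 a2 a3 a4 b25 a6 a7
  row 3: b31 b32 b33 a4 b35 b36 a7
Rows 2 and 3 agree on D; apply D→E and equate their E entries.
Rows 2 and 3 agree on G; apply G→C and equate their C entries.
No row becomes fully distinguished — the join is lossy.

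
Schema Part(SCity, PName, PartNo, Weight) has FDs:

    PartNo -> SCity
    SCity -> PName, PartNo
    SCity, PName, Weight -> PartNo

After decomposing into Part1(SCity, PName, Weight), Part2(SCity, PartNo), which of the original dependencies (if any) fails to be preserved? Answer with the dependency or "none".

none

PartNo → SCity lies within Part2.
SCity → PName, PartNo: restricted closure across fragments reaches PName, PartNo.
SCity, PName, Weight → PartNo: restricted closure across fragments reaches PartNo.
Every dependency is enforceable on the fragments, so the decomposition is dependency-preserving.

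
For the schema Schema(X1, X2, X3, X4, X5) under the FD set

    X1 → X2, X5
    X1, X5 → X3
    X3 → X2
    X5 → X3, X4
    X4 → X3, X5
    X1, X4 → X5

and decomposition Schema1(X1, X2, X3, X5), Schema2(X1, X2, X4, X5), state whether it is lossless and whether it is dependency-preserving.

lossless and dependency-preserving

Lossless test: (X1, X2, X5)⁺ = {X1, X2, X3, X4, X5}, which contains all of one fragment — lossless.
Dependency preservation: X5 → X3, X4; X4 → X3, X5 are not contained in any single fragment, but the restricted closure of each left-hand side across the fragments still reaches the right-hand side; the remaining FDs each lie inside some fragment. All dependencies are preserved.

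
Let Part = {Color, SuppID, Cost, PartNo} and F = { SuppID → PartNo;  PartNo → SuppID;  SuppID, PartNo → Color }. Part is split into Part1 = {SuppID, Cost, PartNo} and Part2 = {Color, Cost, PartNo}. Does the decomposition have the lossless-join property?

Yes

Common attributes: Part1 ∩ Part2 = {Cost, PartNo}.
Closure of {Cost, PartNo}: PartNo → SuppID applies, adding SuppID; SuppID, PartNo → Color applies, adding Color. So (Cost, PartNo)⁺ = {Color, SuppID, Cost, PartNo}.
This closure contains every attribute of Part1, so Part1 ∩ Part2 → Part1. The join is lossless.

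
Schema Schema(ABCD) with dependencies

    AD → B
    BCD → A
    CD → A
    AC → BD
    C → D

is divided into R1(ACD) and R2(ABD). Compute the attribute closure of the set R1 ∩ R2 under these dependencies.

ABD

R1 ∩ R2 = {AD}.
AD → B applies, adding B
Closure: {ABD}.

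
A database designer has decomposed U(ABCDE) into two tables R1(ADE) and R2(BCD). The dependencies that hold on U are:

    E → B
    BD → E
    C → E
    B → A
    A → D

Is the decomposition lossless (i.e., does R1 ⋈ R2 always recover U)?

Common attributes: R1 ∩ R2 = {D}.
No dependency enlarges {D}, so (D)⁺ = {D}.
The closure contains neither all of R1 = {ADE} nor all of R2 = {BCD}, so the common attributes are not a superkey of either fragment. The join is lossy.

No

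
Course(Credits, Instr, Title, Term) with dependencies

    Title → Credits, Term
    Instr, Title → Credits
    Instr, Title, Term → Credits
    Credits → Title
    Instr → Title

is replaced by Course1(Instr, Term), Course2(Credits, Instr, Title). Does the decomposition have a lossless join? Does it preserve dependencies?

lossless but not dependency-preserving

Lossless test: (Instr)⁺ = {Credits, Instr, Title, Term}, which contains all of one fragment — lossless.
Dependency preservation: the restricted closure of {Title} across the fragments never reaches {Credits, Term}, so Title → Credits, Term cannot be enforced without a join — not preserved.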